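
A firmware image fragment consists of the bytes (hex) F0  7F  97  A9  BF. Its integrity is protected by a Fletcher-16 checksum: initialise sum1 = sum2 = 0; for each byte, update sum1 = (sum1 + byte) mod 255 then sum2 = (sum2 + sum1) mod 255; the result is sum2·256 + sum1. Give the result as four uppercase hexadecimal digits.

Running sums (mod 255):
  after byte 0 (F0): sum1=240, sum2=240
  after byte 1 (7F): sum1=112, sum2=97
  after byte 2 (97): sum1=8, sum2=105
  after byte 3 (A9): sum1=177, sum2=27
  after byte 4 (BF): sum1=113, sum2=140
Checksum = sum2·256 + sum1 = 140·256 + 113 = 35953 = 0x8C71.

8C71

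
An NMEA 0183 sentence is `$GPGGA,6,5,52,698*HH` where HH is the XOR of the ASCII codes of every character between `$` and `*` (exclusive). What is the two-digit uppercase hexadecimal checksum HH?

XOR the ASCII codes of the payload characters:
  'G' = 0x47 → acc = 0x47
  'P' = 0x50 → acc = 0x17
  'G' = 0x47 → acc = 0x50
  'G' = 0x47 → acc = 0x17
  'A' = 0x41 → acc = 0x56
  ',' = 0x2C → acc = 0x7A
  '6' = 0x36 → acc = 0x4C
  ',' = 0x2C → acc = 0x60
  '5' = 0x35 → acc = 0x55
  ',' = 0x2C → acc = 0x79
  '5' = 0x35 → acc = 0x4C
  '2' = 0x32 → acc = 0x7E
  ',' = 0x2C → acc = 0x52
  '6' = 0x36 → acc = 0x64
  '9' = 0x39 → acc = 0x5D
  '8' = 0x38 → acc = 0x65
Checksum = 0x65.

65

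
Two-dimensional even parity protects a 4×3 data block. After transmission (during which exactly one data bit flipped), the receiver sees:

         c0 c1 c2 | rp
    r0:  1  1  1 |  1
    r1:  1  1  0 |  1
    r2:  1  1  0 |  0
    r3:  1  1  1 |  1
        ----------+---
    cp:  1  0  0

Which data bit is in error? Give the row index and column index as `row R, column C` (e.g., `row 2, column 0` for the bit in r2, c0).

row 1, column 0

Recompute each row's even parity and compare to rp:
  r0: data parity 1, sent rp 1 → ok
  r1: data parity 0, sent rp 1 → mismatch
  r2: data parity 0, sent rp 0 → ok
  r3: data parity 1, sent rp 1 → ok
Recompute each column's even parity and compare to cp:
  c0: data parity 0, sent cp 1 → mismatch
  c1: data parity 0, sent cp 0 → ok
  c2: data parity 0, sent cp 0 → ok
Exactly one row (r1) and one column (c0) fail → the flipped bit is at their intersection.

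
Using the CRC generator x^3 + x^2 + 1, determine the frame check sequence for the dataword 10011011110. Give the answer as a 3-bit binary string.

Append 3 zeros: 10011011110000. Divide by 1101 (XOR where the leading bit is 1):
  pos 0: 1001 XOR 1101 = 0100
  pos 1: 1001 XOR 1101 = 0100
  pos 2: 1000 XOR 1101 = 0101
  pos 3: 1011 XOR 1101 = 0110
  pos 4: 1101 XOR 1101 = 0000
  pos 8: 1100 XOR 1101 = 0001
Remainder (last 3 bits) = 100. This is the CRC / FCS.

100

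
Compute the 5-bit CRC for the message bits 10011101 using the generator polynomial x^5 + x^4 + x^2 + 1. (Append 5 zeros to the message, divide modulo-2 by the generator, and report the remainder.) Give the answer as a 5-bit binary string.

01101

Append 5 zeros: 1001110100000. Divide by 110101 (XOR where the leading bit is 1):
  pos 0: 100111 XOR 110101 = 010010
  pos 1: 100100 XOR 110101 = 010001
  pos 2: 100011 XOR 110101 = 010110
  pos 3: 101100 XOR 110101 = 011001
  pos 4: 110010 XOR 110101 = 000111
  pos 7: 111000 XOR 110101 = 001101
Remainder (last 5 bits) = 01101. This is the CRC / FCS.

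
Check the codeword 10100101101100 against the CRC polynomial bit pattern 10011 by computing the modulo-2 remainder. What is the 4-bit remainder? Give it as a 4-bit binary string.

0000

Modulo-2 division of 10100101101100 by 10011:
  pos 0: 10100 XOR 10011 = 00111
  pos 2: 11110 XOR 10011 = 01101
  pos 3: 11011 XOR 10011 = 01000
  pos 4: 10001 XOR 10011 = 00010
  pos 7: 10011 XOR 10011 = 00000
Remainder = 0000 (zero — the frame passes the CRC check).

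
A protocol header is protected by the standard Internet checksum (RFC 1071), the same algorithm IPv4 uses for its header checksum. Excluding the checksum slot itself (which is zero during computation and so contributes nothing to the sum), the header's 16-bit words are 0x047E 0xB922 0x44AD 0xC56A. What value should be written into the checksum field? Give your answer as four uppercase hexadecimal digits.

One's-complement addition (fold any carry out of bit 15 back into bit 0):
  0x047E + 0xB922 = 0x0BDA0
  0xBDA0 + 0x44AD = 0x1024D → wrap carry → 0x024E
  0x024E + 0xC56A = 0x0C7B8
One's-complement sum = 0xC7B8.
Checksum = ~0xC7B8 & 0xFFFF = 0x3847.

3847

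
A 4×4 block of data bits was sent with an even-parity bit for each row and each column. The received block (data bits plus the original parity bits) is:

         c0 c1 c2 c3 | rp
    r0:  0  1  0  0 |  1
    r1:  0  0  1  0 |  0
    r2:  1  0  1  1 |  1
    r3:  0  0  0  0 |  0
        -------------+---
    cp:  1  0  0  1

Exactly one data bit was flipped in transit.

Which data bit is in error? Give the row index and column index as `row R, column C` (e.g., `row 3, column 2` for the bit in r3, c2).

Recompute each row's even parity and compare to rp:
  r0: data parity 1, sent rp 1 → ok
  r1: data parity 1, sent rp 0 → mismatch
  r2: data parity 1, sent rp 1 → ok
  r3: data parity 0, sent rp 0 → ok
Recompute each column's even parity and compare to cp:
  c0: data parity 1, sent cp 1 → ok
  c1: data parity 1, sent cp 0 → mismatch
  c2: data parity 0, sent cp 0 → ok
  c3: data parity 1, sent cp 1 → ok
Exactly one row (r1) and one column (c1) fail → the flipped bit is at their intersection.

row 1, column 1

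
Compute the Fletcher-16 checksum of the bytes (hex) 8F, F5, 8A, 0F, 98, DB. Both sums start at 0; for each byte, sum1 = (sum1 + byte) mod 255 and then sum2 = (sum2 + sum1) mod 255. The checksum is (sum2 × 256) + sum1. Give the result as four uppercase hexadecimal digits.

8F93

Running sums (mod 255):
  after byte 0 (8F): sum1=143, sum2=143
  after byte 1 (F5): sum1=133, sum2=21
  after byte 2 (8A): sum1=16, sum2=37
  after byte 3 (0F): sum1=31, sum2=68
  after byte 4 (98): sum1=183, sum2=251
  after byte 5 (DB): sum1=147, sum2=143
Checksum = sum2·256 + sum1 = 143·256 + 147 = 36755 = 0x8F93.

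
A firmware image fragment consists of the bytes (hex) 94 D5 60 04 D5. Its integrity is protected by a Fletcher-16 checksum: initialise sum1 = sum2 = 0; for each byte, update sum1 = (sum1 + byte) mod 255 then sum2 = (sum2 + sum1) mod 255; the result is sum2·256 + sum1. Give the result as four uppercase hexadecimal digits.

3DA4

Running sums (mod 255):
  after byte 0 (94): sum1=148, sum2=148
  after byte 1 (D5): sum1=106, sum2=254
  after byte 2 (60): sum1=202, sum2=201
  after byte 3 (04): sum1=206, sum2=152
  after byte 4 (D5): sum1=164, sum2=61
Checksum = sum2·256 + sum1 = 61·256 + 164 = 15780 = 0x3DA4.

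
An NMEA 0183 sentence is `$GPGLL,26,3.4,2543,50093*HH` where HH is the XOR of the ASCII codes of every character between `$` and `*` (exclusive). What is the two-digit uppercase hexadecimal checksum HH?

XOR the ASCII codes of the payload characters:
  'G' = 0x47 → acc = 0x47
  'P' = 0x50 → acc = 0x17
  'G' = 0x47 → acc = 0x50
  'L' = 0x4C → acc = 0x1C
  'L' = 0x4C → acc = 0x50
  ',' = 0x2C → acc = 0x7C
  '2' = 0x32 → acc = 0x4E
  '6' = 0x36 → acc = 0x78
  ',' = 0x2C → acc = 0x54
  '3' = 0x33 → acc = 0x67
  '.' = 0x2E → acc = 0x49
  '4' = 0x34 → acc = 0x7D
  ',' = 0x2C → acc = 0x51
  '2' = 0x32 → acc = 0x63
  '5' = 0x35 → acc = 0x56
  '4' = 0x34 → acc = 0x62
  '3' = 0x33 → acc = 0x51
  ',' = 0x2C → acc = 0x7D
  '5' = 0x35 → acc = 0x48
  '0' = 0x30 → acc = 0x78
  '0' = 0x30 → acc = 0x48
  '9' = 0x39 → acc = 0x71
  '3' = 0x33 → acc = 0x42
Checksum = 0x42.

42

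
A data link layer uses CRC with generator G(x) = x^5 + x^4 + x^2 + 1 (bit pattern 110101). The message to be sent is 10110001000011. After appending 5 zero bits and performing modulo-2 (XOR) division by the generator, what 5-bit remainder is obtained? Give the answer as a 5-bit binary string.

Append 5 zeros: 1011000100001100000. Divide by 110101 (XOR where the leading bit is 1):
  pos 0: 101100 XOR 110101 = 011001
  pos 1: 110010 XOR 110101 = 000111
  pos 4: 111100 XOR 110101 = 001001
  pos 6: 100100 XOR 110101 = 010001
  pos 7: 100011 XOR 110101 = 010110
  pos 8: 101101 XOR 110101 = 011000
  pos 9: 110000 XOR 110101 = 000101
  pos 12: 101000 XOR 110101 = 011101
  pos 13: 111010 XOR 110101 = 001111
Remainder (last 5 bits) = 01111. This is the CRC / FCS.

01111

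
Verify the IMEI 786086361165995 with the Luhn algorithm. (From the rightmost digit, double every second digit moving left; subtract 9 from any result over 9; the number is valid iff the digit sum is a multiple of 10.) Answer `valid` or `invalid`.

From the right, keep odd positions and double even positions (subtract 9 from any doubled value over 9):
  doubled (positions 2,4,...): 9 1 2 3 3 0 7 → sum 25
  kept (positions 1,3,...): 5 9 6 1 3 8 6 7 → sum 45
Total = 70.
70 mod 10 = 0, so the number is valid.

valid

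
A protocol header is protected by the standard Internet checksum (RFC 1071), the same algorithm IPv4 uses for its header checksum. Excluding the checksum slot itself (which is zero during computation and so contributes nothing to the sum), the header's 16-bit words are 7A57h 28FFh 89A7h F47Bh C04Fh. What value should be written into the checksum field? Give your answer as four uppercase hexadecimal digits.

One's-complement addition (fold any carry out of bit 15 back into bit 0):
  0x7A57 + 0x28FF = 0x0A356
  0xA356 + 0x89A7 = 0x12CFD → wrap carry → 0x2CFE
  0x2CFE + 0xF47B = 0x12179 → wrap carry → 0x217A
  0x217A + 0xC04F = 0x0E1C9
One's-complement sum = 0xE1C9.
Checksum = ~0xE1C9 & 0xFFFF = 0x1E36.

1E36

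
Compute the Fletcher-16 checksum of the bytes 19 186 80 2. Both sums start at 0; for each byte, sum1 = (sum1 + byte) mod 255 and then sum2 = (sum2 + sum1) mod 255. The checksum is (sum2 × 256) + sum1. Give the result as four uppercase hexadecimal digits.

1F20

Running sums (mod 255):
  after byte 0 (19): sum1=19, sum2=19
  after byte 1 (186): sum1=205, sum2=224
  after byte 2 (80): sum1=30, sum2=254
  after byte 3 (2): sum1=32, sum2=31
Checksum = sum2·256 + sum1 = 31·256 + 32 = 7968 = 0x1F20.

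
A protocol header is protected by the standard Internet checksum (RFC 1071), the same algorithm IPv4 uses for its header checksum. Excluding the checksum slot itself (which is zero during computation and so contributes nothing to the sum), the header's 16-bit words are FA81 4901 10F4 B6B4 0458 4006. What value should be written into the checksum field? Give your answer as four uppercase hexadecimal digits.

B075

One's-complement addition (fold any carry out of bit 15 back into bit 0):
  0xFA81 + 0x4901 = 0x14382 → wrap carry → 0x4383
  0x4383 + 0x10F4 = 0x05477
  0x5477 + 0xB6B4 = 0x10B2B → wrap carry → 0x0B2C
  0x0B2C + 0x0458 = 0x00F84
  0x0F84 + 0x4006 = 0x04F8A
One's-complement sum = 0x4F8A.
Checksum = ~0x4F8A & 0xFFFF = 0xB075.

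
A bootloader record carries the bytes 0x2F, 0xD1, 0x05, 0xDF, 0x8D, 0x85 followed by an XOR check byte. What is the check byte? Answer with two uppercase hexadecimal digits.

2C

XOR the bytes together:
  start with 0x2F
  0x2F ⊕ 0xD1 = 0xFE
  0xFE ⊕ 0x05 = 0xFB
  0xFB ⊕ 0xDF = 0x24
  0x24 ⊕ 0x8D = 0xA9
  0xA9 ⊕ 0x85 = 0x2C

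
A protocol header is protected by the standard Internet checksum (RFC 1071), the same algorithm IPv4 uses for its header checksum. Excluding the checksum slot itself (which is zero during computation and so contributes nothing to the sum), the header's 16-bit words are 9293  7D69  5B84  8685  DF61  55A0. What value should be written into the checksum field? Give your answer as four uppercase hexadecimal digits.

D8F6

One's-complement addition (fold any carry out of bit 15 back into bit 0):
  0x9293 + 0x7D69 = 0x10FFC → wrap carry → 0x0FFD
  0x0FFD + 0x5B84 = 0x06B81
  0x6B81 + 0x8685 = 0x0F206
  0xF206 + 0xDF61 = 0x1D167 → wrap carry → 0xD168
  0xD168 + 0x55A0 = 0x12708 → wrap carry → 0x2709
One's-complement sum = 0x2709.
Checksum = ~0x2709 & 0xFFFF = 0xD8F6.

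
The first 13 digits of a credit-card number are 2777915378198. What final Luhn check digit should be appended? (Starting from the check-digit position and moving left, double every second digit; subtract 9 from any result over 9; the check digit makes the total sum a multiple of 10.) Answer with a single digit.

2

Partial digits right→left: 8 9 1 8 7 3 5 1 9 7 7 7 2
Double every second digit counting from the check-digit position (so the 1st, 3rd, 5th, ... of the partial from the right).
  doubled (with −9 where >9): 7 2 5 1 9 5 4 → sum 33
  kept as-is: 9 8 3 1 7 7 → sum 35
Total = 33 + 35 = 68.
Check digit = (10 − (68 mod 10)) mod 10 = 2.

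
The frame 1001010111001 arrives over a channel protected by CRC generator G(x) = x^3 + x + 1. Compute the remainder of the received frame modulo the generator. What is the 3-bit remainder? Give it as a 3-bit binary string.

Modulo-2 division of 1001010111001 by 1011:
  pos 0: 1001 XOR 1011 = 0010
  pos 2: 1001 XOR 1011 = 0010
  pos 4: 1001 XOR 1011 = 0010
  pos 6: 1011 XOR 1011 = 0000
Remainder = 001 (nonzero — an error is detected).

001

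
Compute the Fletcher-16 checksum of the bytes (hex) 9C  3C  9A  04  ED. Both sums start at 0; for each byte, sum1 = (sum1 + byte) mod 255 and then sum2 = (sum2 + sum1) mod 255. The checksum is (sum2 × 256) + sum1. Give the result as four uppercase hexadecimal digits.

C565

Running sums (mod 255):
  after byte 0 (9C): sum1=156, sum2=156
  after byte 1 (3C): sum1=216, sum2=117
  after byte 2 (9A): sum1=115, sum2=232
  after byte 3 (04): sum1=119, sum2=96
  after byte 4 (ED): sum1=101, sum2=197
Checksum = sum2·256 + sum1 = 197·256 + 101 = 50533 = 0xC565.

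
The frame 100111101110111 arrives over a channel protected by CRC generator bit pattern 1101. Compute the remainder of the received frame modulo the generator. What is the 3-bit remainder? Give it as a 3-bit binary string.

Modulo-2 division of 100111101110111 by 1101:
  pos 0: 1001 XOR 1101 = 0100
  pos 1: 1001 XOR 1101 = 0100
  pos 2: 1001 XOR 1101 = 0100
  pos 3: 1001 XOR 1101 = 0100
  pos 4: 1000 XOR 1101 = 0101
  pos 5: 1011 XOR 1101 = 0110
  pos 6: 1101 XOR 1101 = 0000
  pos 10: 1011 XOR 1101 = 0110
  pos 11: 1101 XOR 1101 = 0000
Remainder = 000 (zero — the frame passes the CRC check).

000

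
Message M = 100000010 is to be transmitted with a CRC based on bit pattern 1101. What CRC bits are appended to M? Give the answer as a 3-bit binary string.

000

Append 3 zeros: 100000010000. Divide by 1101 (XOR where the leading bit is 1):
  pos 0: 1000 XOR 1101 = 0101
  pos 1: 1010 XOR 1101 = 0111
  pos 2: 1110 XOR 1101 = 0011
  pos 4: 1101 XOR 1101 = 0000
Remainder (last 3 bits) = 000. This is the CRC / FCS.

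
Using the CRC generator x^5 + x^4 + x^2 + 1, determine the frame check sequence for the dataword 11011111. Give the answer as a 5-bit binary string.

11100

Append 5 zeros: 1101111100000. Divide by 110101 (XOR where the leading bit is 1):
  pos 0: 110111 XOR 110101 = 000010
  pos 4: 101100 XOR 110101 = 011001
  pos 5: 110010 XOR 110101 = 000111
Remainder (last 5 bits) = 11100. This is the CRC / FCS.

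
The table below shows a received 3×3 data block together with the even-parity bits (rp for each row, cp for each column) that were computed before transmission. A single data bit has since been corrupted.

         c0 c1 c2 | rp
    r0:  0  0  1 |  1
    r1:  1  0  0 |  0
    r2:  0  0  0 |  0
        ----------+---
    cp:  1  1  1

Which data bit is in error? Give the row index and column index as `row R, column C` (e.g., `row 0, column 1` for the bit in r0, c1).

row 1, column 1

Recompute each row's even parity and compare to rp:
  r0: data parity 1, sent rp 1 → ok
  r1: data parity 1, sent rp 0 → mismatch
  r2: data parity 0, sent rp 0 → ok
Recompute each column's even parity and compare to cp:
  c0: data parity 1, sent cp 1 → ok
  c1: data parity 0, sent cp 1 → mismatch
  c2: data parity 1, sent cp 1 → ok
Exactly one row (r1) and one column (c1) fail → the flipped bit is at their intersection.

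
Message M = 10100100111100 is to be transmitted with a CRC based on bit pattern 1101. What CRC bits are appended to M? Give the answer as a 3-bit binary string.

100

Append 3 zeros: 10100100111100000. Divide by 1101 (XOR where the leading bit is 1):
  pos 0: 1010 XOR 1101 = 0111
  pos 1: 1110 XOR 1101 = 0011
  pos 3: 1110 XOR 1101 = 0011
  pos 5: 1101 XOR 1101 = 0000
  pos 9: 1110 XOR 1101 = 0011
  pos 11: 1100 XOR 1101 = 0001
Remainder (last 3 bits) = 100. This is the CRC / FCS.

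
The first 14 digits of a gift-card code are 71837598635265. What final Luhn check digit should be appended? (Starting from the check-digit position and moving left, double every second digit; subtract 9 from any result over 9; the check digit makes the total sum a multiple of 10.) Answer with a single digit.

5

Partial digits right→left: 5 6 2 5 3 6 8 9 5 7 3 8 1 7
Double every second digit counting from the check-digit position (so the 1st, 3rd, 5th, ... of the partial from the right).
  doubled (with −9 where >9): 1 4 6 7 1 6 2 → sum 27
  kept as-is: 6 5 6 9 7 8 7 → sum 48
Total = 27 + 48 = 75.
Check digit = (10 − (75 mod 10)) mod 10 = 5.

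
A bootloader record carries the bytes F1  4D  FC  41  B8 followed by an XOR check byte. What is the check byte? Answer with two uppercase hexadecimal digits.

B9

XOR the bytes together:
  start with 0xF1
  0xF1 ⊕ 0x4D = 0xBC
  0xBC ⊕ 0xFC = 0x40
  0x40 ⊕ 0x41 = 0x01
  0x01 ⊕ 0xB8 = 0xB9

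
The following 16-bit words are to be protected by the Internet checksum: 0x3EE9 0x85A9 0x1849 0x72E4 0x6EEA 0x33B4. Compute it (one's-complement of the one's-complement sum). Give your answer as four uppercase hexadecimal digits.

One's-complement addition (fold any carry out of bit 15 back into bit 0):
  0x3EE9 + 0x85A9 = 0x0C492
  0xC492 + 0x1849 = 0x0DCDB
  0xDCDB + 0x72E4 = 0x14FBF → wrap carry → 0x4FC0
  0x4FC0 + 0x6EEA = 0x0BEAA
  0xBEAA + 0x33B4 = 0x0F25E
One's-complement sum = 0xF25E.
Checksum = ~0xF25E & 0xFFFF = 0x0DA1.

0DA1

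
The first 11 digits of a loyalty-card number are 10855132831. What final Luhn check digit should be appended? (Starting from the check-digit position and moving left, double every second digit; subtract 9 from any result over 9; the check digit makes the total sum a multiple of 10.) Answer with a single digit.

Partial digits right→left: 1 3 8 2 3 1 5 5 8 0 1
Double every second digit counting from the check-digit position (so the 1st, 3rd, 5th, ... of the partial from the right).
  doubled (with −9 where >9): 2 7 6 1 7 2 → sum 25
  kept as-is: 3 2 1 5 0 → sum 11
Total = 25 + 11 = 36.
Check digit = (10 − (36 mod 10)) mod 10 = 4.

4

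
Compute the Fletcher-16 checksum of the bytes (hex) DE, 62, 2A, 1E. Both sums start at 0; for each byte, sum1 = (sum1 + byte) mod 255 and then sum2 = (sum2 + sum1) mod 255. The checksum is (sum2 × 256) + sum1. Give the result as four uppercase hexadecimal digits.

Running sums (mod 255):
  after byte 0 (DE): sum1=222, sum2=222
  after byte 1 (62): sum1=65, sum2=32
  after byte 2 (2A): sum1=107, sum2=139
  after byte 3 (1E): sum1=137, sum2=21
Checksum = sum2·256 + sum1 = 21·256 + 137 = 5513 = 0x1589.

1589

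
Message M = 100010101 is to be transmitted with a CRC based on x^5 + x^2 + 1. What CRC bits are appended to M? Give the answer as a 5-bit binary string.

10111

Append 5 zeros: 10001010100000. Divide by 100101 (XOR where the leading bit is 1):
  pos 0: 100010 XOR 100101 = 000111
  pos 3: 111101 XOR 100101 = 011000
  pos 4: 110000 XOR 100101 = 010101
  pos 5: 101010 XOR 100101 = 001111
  pos 7: 111100 XOR 100101 = 011001
  pos 8: 110010 XOR 100101 = 010111
Remainder (last 5 bits) = 10111. This is the CRC / FCS.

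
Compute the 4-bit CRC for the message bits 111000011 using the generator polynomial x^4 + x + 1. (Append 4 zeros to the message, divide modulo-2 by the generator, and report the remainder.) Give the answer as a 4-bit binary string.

0011

Append 4 zeros: 1110000110000. Divide by 10011 (XOR where the leading bit is 1):
  pos 0: 11100 XOR 10011 = 01111
  pos 1: 11110 XOR 10011 = 01101
  pos 2: 11010 XOR 10011 = 01001
  pos 3: 10011 XOR 10011 = 00000
  pos 8: 10000 XOR 10011 = 00011
Remainder (last 4 bits) = 0011. This is the CRC / FCS.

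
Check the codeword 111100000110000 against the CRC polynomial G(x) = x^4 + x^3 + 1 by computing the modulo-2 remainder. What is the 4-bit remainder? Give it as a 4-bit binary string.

Modulo-2 division of 111100000110000 by 11001:
  pos 0: 11110 XOR 11001 = 00111
  pos 2: 11100 XOR 11001 = 00101
  pos 4: 10100 XOR 11001 = 01101
  pos 5: 11011 XOR 11001 = 00010
  pos 8: 10100 XOR 11001 = 01101
  pos 9: 11010 XOR 11001 = 00011
Remainder = 0110 (nonzero — an error is detected).

0110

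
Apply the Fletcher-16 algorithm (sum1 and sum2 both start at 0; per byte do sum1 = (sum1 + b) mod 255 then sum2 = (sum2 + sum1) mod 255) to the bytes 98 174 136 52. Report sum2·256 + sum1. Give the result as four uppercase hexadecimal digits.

DACD

Running sums (mod 255):
  after byte 0 (98): sum1=98, sum2=98
  after byte 1 (174): sum1=17, sum2=115
  after byte 2 (136): sum1=153, sum2=13
  after byte 3 (52): sum1=205, sum2=218
Checksum = sum2·256 + sum1 = 218·256 + 205 = 56013 = 0xDACD.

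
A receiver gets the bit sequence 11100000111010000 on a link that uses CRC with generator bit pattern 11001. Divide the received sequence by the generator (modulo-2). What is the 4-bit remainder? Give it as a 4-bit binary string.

Modulo-2 division of 11100000111010000 by 11001:
  pos 0: 11100 XOR 11001 = 00101
  pos 2: 10100 XOR 11001 = 01101
  pos 3: 11010 XOR 11001 = 00011
  pos 6: 11111 XOR 11001 = 00110
  pos 8: 11001 XOR 11001 = 00000
Remainder = 0000 (zero — the frame passes the CRC check).

0000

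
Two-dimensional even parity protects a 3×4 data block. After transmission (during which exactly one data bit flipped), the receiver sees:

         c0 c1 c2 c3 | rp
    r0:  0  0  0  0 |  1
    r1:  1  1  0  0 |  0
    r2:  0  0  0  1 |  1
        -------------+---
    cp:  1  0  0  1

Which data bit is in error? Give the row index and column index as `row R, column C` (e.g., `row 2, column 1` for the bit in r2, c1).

Recompute each row's even parity and compare to rp:
  r0: data parity 0, sent rp 1 → mismatch
  r1: data parity 0, sent rp 0 → ok
  r2: data parity 1, sent rp 1 → ok
Recompute each column's even parity and compare to cp:
  c0: data parity 1, sent cp 1 → ok
  c1: data parity 1, sent cp 0 → mismatch
  c2: data parity 0, sent cp 0 → ok
  c3: data parity 1, sent cp 1 → ok
Exactly one row (r0) and one column (c1) fail → the flipped bit is at their intersection.

row 0, column 1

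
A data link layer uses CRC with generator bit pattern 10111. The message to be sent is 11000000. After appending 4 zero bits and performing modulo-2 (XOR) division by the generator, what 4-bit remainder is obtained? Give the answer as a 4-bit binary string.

1111

Append 4 zeros: 110000000000. Divide by 10111 (XOR where the leading bit is 1):
  pos 0: 11000 XOR 10111 = 01111
  pos 1: 11110 XOR 10111 = 01001
  pos 2: 10010 XOR 10111 = 00101
  pos 4: 10100 XOR 10111 = 00011
  pos 7: 11000 XOR 10111 = 01111
Remainder (last 4 bits) = 1111. This is the CRC / FCS.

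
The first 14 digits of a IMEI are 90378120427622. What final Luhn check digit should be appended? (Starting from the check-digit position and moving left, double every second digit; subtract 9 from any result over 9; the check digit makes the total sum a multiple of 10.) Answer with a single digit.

7

Partial digits right→left: 2 2 6 7 2 4 0 2 1 8 7 3 0 9
Double every second digit counting from the check-digit position (so the 1st, 3rd, 5th, ... of the partial from the right).
  doubled (with −9 where >9): 4 3 4 0 2 5 0 → sum 18
  kept as-is: 2 7 4 2 8 3 9 → sum 35
Total = 18 + 35 = 53.
Check digit = (10 − (53 mod 10)) mod 10 = 7.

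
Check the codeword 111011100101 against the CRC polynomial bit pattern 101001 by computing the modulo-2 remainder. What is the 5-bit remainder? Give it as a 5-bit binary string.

10010

Modulo-2 division of 111011100101 by 101001:
  pos 0: 111011 XOR 101001 = 010010
  pos 1: 100101 XOR 101001 = 001100
  pos 3: 110000 XOR 101001 = 011001
  pos 4: 110011 XOR 101001 = 011010
  pos 5: 110100 XOR 101001 = 011101
  pos 6: 111011 XOR 101001 = 010010
Remainder = 10010 (nonzero — an error is detected).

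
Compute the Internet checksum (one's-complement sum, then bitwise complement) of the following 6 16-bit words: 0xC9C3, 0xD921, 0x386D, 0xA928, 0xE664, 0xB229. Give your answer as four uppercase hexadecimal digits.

One's-complement addition (fold any carry out of bit 15 back into bit 0):
  0xC9C3 + 0xD921 = 0x1A2E4 → wrap carry → 0xA2E5
  0xA2E5 + 0x386D = 0x0DB52
  0xDB52 + 0xA928 = 0x1847A → wrap carry → 0x847B
  0x847B + 0xE664 = 0x16ADF → wrap carry → 0x6AE0
  0x6AE0 + 0xB229 = 0x11D09 → wrap carry → 0x1D0A
One's-complement sum = 0x1D0A.
Checksum = ~0x1D0A & 0xFFFF = 0xE2F5.

E2F5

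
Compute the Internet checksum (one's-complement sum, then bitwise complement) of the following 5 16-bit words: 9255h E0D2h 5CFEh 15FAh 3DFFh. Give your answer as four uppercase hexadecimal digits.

One's-complement addition (fold any carry out of bit 15 back into bit 0):
  0x9255 + 0xE0D2 = 0x17327 → wrap carry → 0x7328
  0x7328 + 0x5CFE = 0x0D026
  0xD026 + 0x15FA = 0x0E620
  0xE620 + 0x3DFF = 0x1241F → wrap carry → 0x2420
One's-complement sum = 0x2420.
Checksum = ~0x2420 & 0xFFFF = 0xDBDF.

DBDF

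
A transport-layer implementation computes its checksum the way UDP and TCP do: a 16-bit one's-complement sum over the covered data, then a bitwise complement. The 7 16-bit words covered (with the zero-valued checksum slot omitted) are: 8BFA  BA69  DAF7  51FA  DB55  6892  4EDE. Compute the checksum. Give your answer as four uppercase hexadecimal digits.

F9E2

One's-complement addition (fold any carry out of bit 15 back into bit 0):
  0x8BFA + 0xBA69 = 0x14663 → wrap carry → 0x4664
  0x4664 + 0xDAF7 = 0x1215B → wrap carry → 0x215C
  0x215C + 0x51FA = 0x07356
  0x7356 + 0xDB55 = 0x14EAB → wrap carry → 0x4EAC
  0x4EAC + 0x6892 = 0x0B73E
  0xB73E + 0x4EDE = 0x1061C → wrap carry → 0x061D
One's-complement sum = 0x061D.
Checksum = ~0x061D & 0xFFFF = 0xF9E2.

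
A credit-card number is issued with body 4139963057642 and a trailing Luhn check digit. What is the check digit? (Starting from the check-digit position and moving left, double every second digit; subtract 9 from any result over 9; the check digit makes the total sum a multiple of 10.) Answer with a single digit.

Partial digits right→left: 2 4 6 7 5 0 3 6 9 9 3 1 4
Double every second digit counting from the check-digit position (so the 1st, 3rd, 5th, ... of the partial from the right).
  doubled (with −9 where >9): 4 3 1 6 9 6 8 → sum 37
  kept as-is: 4 7 0 6 9 1 → sum 27
Total = 37 + 27 = 64.
Check digit = (10 − (64 mod 10)) mod 10 = 6.

6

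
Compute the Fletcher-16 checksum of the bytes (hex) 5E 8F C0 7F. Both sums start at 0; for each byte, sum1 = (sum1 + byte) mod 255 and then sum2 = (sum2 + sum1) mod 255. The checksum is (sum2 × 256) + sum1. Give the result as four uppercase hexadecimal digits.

292E

Running sums (mod 255):
  after byte 0 (5E): sum1=94, sum2=94
  after byte 1 (8F): sum1=237, sum2=76
  after byte 2 (C0): sum1=174, sum2=250
  after byte 3 (7F): sum1=46, sum2=41
Checksum = sum2·256 + sum1 = 41·256 + 46 = 10542 = 0x292E.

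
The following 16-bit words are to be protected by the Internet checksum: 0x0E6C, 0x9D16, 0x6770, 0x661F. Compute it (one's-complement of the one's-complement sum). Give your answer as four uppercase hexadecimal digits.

86ED

One's-complement addition (fold any carry out of bit 15 back into bit 0):
  0x0E6C + 0x9D16 = 0x0AB82
  0xAB82 + 0x6770 = 0x112F2 → wrap carry → 0x12F3
  0x12F3 + 0x661F = 0x07912
One's-complement sum = 0x7912.
Checksum = ~0x7912 & 0xFFFF = 0x86ED.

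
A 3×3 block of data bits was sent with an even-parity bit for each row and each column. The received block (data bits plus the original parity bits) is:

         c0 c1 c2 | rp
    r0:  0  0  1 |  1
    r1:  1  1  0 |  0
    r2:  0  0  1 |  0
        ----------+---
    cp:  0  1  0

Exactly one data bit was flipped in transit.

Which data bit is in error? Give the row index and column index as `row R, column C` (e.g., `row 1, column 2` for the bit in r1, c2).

Recompute each row's even parity and compare to rp:
  r0: data parity 1, sent rp 1 → ok
  r1: data parity 0, sent rp 0 → ok
  r2: data parity 1, sent rp 0 → mismatch
Recompute each column's even parity and compare to cp:
  c0: data parity 1, sent cp 0 → mismatch
  c1: data parity 1, sent cp 1 → ok
  c2: data parity 0, sent cp 0 → ok
Exactly one row (r2) and one column (c0) fail → the flipped bit is at their intersection.

row 2, column 0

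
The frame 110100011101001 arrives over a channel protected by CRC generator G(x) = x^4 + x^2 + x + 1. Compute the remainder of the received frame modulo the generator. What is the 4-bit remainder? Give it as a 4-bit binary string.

0000

Modulo-2 division of 110100011101001 by 10111:
  pos 0: 11010 XOR 10111 = 01101
  pos 1: 11010 XOR 10111 = 01101
  pos 2: 11010 XOR 10111 = 01101
  pos 3: 11011 XOR 10111 = 01100
  pos 4: 11001 XOR 10111 = 01110
  pos 5: 11101 XOR 10111 = 01010
  pos 6: 10100 XOR 10111 = 00011
  pos 9: 11100 XOR 10111 = 01011
  pos 10: 10111 XOR 10111 = 00000
Remainder = 0000 (zero — the frame passes the CRC check).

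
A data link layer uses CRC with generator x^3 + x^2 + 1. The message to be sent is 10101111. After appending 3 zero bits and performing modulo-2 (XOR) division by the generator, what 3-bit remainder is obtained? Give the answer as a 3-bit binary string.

000

Append 3 zeros: 10101111000. Divide by 1101 (XOR where the leading bit is 1):
  pos 0: 1010 XOR 1101 = 0111
  pos 1: 1111 XOR 1101 = 0010
  pos 3: 1011 XOR 1101 = 0110
  pos 4: 1101 XOR 1101 = 0000
Remainder (last 3 bits) = 000. This is the CRC / FCS.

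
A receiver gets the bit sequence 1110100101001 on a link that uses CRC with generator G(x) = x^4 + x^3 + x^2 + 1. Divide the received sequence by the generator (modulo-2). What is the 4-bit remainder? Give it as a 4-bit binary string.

Modulo-2 division of 1110100101001 by 11101:
  pos 0: 11101 XOR 11101 = 00000
  pos 7: 10100 XOR 11101 = 01001
  pos 8: 10011 XOR 11101 = 01110
Remainder = 1110 (nonzero — an error is detected).

1110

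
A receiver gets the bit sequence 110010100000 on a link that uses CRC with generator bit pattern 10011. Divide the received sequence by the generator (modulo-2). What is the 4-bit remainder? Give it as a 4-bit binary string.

Modulo-2 division of 110010100000 by 10011:
  pos 0: 11001 XOR 10011 = 01010
  pos 1: 10100 XOR 10011 = 00111
  pos 3: 11110 XOR 10011 = 01101
  pos 4: 11010 XOR 10011 = 01001
  pos 5: 10010 XOR 10011 = 00001
Remainder = 0100 (nonzero — an error is detected).

0100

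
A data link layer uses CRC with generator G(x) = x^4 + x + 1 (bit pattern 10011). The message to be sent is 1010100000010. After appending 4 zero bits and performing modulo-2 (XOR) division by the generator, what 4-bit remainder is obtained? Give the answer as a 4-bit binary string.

0010

Append 4 zeros: 10101000000100000. Divide by 10011 (XOR where the leading bit is 1):
  pos 0: 10101 XOR 10011 = 00110
  pos 2: 11000 XOR 10011 = 01011
  pos 3: 10110 XOR 10011 = 00101
  pos 5: 10100 XOR 10011 = 00111
  pos 7: 11101 XOR 10011 = 01110
  pos 8: 11100 XOR 10011 = 01111
  pos 9: 11110 XOR 10011 = 01101
  pos 10: 11010 XOR 10011 = 01001
  pos 11: 10010 XOR 10011 = 00001
Remainder (last 4 bits) = 0010. This is the CRC / FCS.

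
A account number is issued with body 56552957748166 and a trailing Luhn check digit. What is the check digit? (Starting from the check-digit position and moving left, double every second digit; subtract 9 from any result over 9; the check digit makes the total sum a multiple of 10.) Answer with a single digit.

Partial digits right→left: 6 6 1 8 4 7 7 5 9 2 5 5 6 5
Double every second digit counting from the check-digit position (so the 1st, 3rd, 5th, ... of the partial from the right).
  doubled (with −9 where >9): 3 2 8 5 9 1 3 → sum 31
  kept as-is: 6 8 7 5 2 5 5 → sum 38
Total = 31 + 38 = 69.
Check digit = (10 − (69 mod 10)) mod 10 = 1.

1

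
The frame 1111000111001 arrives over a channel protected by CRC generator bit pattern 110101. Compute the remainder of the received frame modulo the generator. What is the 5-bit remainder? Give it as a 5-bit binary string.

00000

Modulo-2 division of 1111000111001 by 110101:
  pos 0: 111100 XOR 110101 = 001001
  pos 2: 100101 XOR 110101 = 010000
  pos 3: 100001 XOR 110101 = 010100
  pos 4: 101001 XOR 110101 = 011100
  pos 5: 111000 XOR 110101 = 001101
  pos 7: 110101 XOR 110101 = 000000
Remainder = 00000 (zero — the frame passes the CRC check).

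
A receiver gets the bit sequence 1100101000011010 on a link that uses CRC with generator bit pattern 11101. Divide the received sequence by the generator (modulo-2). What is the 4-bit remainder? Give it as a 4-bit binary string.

1101

Modulo-2 division of 1100101000011010 by 11101:
  pos 0: 11001 XOR 11101 = 00100
  pos 2: 10001 XOR 11101 = 01100
  pos 3: 11000 XOR 11101 = 00101
  pos 5: 10100 XOR 11101 = 01001
  pos 6: 10010 XOR 11101 = 01111
  pos 7: 11111 XOR 11101 = 00010
  pos 10: 10101 XOR 11101 = 01000
  pos 11: 10000 XOR 11101 = 01101
Remainder = 1101 (nonzero — an error is detected).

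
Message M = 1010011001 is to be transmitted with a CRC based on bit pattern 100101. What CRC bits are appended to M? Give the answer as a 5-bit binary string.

00001

Append 5 zeros: 101001100100000. Divide by 100101 (XOR where the leading bit is 1):
  pos 0: 101001 XOR 100101 = 001100
  pos 2: 110010 XOR 100101 = 010111
  pos 3: 101110 XOR 100101 = 001011
  pos 5: 101110 XOR 100101 = 001011
  pos 7: 101100 XOR 100101 = 001001
  pos 9: 100100 XOR 100101 = 000001
Remainder (last 5 bits) = 00001. This is the CRC / FCS.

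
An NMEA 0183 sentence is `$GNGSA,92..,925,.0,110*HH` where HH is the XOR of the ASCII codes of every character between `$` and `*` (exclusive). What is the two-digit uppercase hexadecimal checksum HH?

XOR the ASCII codes of the payload characters:
  'G' = 0x47 → acc = 0x47
  'N' = 0x4E → acc = 0x09
  'G' = 0x47 → acc = 0x4E
  'S' = 0x53 → acc = 0x1D
  'A' = 0x41 → acc = 0x5C
  ',' = 0x2C → acc = 0x70
  '9' = 0x39 → acc = 0x49
  '2' = 0x32 → acc = 0x7B
  '.' = 0x2E → acc = 0x55
  '.' = 0x2E → acc = 0x7B
  ',' = 0x2C → acc = 0x57
  '9' = 0x39 → acc = 0x6E
  '2' = 0x32 → acc = 0x5C
  '5' = 0x35 → acc = 0x69
  ',' = 0x2C → acc = 0x45
  '.' = 0x2E → acc = 0x6B
  '0' = 0x30 → acc = 0x5B
  ',' = 0x2C → acc = 0x77
  '1' = 0x31 → acc = 0x46
  '1' = 0x31 → acc = 0x77
  '0' = 0x30 → acc = 0x47
Checksum = 0x47.

47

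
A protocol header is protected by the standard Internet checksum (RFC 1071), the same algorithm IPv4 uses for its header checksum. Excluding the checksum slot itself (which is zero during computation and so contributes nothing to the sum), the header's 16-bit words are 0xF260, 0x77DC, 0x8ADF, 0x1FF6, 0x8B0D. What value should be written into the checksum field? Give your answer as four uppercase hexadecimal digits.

One's-complement addition (fold any carry out of bit 15 back into bit 0):
  0xF260 + 0x77DC = 0x16A3C → wrap carry → 0x6A3D
  0x6A3D + 0x8ADF = 0x0F51C
  0xF51C + 0x1FF6 = 0x11512 → wrap carry → 0x1513
  0x1513 + 0x8B0D = 0x0A020
One's-complement sum = 0xA020.
Checksum = ~0xA020 & 0xFFFF = 0x5FDF.

5FDF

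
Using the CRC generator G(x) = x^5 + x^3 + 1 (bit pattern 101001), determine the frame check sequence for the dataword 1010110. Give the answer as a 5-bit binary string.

Append 5 zeros: 101011000000. Divide by 101001 (XOR where the leading bit is 1):
  pos 0: 101011 XOR 101001 = 000010
  pos 4: 100000 XOR 101001 = 001001
  pos 6: 100100 XOR 101001 = 001101
Remainder (last 5 bits) = 01101. This is the CRC / FCS.

01101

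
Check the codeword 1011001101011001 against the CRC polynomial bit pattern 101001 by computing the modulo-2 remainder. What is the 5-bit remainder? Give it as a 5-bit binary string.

00001

Modulo-2 division of 1011001101011001 by 101001:
  pos 0: 101100 XOR 101001 = 000101
  pos 3: 101110 XOR 101001 = 000111
  pos 6: 111101 XOR 101001 = 010100
  pos 7: 101001 XOR 101001 = 000000
Remainder = 00001 (nonzero — an error is detected).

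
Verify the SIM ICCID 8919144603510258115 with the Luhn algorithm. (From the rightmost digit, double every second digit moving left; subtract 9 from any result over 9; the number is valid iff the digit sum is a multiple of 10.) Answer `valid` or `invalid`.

From the right, keep odd positions and double even positions (subtract 9 from any doubled value over 9):
  doubled (positions 2,4,...): 2 7 4 2 6 3 8 9 9 → sum 50
  kept (positions 1,3,...): 5 1 5 0 5 0 4 1 1 8 → sum 30
Total = 80.
80 mod 10 = 0, so the number is valid.

valid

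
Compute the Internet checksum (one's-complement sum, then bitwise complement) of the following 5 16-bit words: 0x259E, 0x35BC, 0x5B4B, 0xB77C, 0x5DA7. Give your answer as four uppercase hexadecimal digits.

3436

One's-complement addition (fold any carry out of bit 15 back into bit 0):
  0x259E + 0x35BC = 0x05B5A
  0x5B5A + 0x5B4B = 0x0B6A5
  0xB6A5 + 0xB77C = 0x16E21 → wrap carry → 0x6E22
  0x6E22 + 0x5DA7 = 0x0CBC9
One's-complement sum = 0xCBC9.
Checksum = ~0xCBC9 & 0xFFFF = 0x3436.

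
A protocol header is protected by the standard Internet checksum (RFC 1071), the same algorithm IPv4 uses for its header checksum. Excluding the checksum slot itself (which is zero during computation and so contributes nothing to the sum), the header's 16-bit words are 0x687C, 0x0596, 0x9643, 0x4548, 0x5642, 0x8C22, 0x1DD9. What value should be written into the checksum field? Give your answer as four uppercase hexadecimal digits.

One's-complement addition (fold any carry out of bit 15 back into bit 0):
  0x687C + 0x0596 = 0x06E12
  0x6E12 + 0x9643 = 0x10455 → wrap carry → 0x0456
  0x0456 + 0x4548 = 0x0499E
  0x499E + 0x5642 = 0x09FE0
  0x9FE0 + 0x8C22 = 0x12C02 → wrap carry → 0x2C03
  0x2C03 + 0x1DD9 = 0x049DC
One's-complement sum = 0x49DC.
Checksum = ~0x49DC & 0xFFFF = 0xB623.

B623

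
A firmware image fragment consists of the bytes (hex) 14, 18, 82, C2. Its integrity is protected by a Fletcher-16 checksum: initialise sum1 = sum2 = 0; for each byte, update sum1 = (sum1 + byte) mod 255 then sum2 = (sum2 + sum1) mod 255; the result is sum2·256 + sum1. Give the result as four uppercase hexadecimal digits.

Running sums (mod 255):
  after byte 0 (14): sum1=20, sum2=20
  after byte 1 (18): sum1=44, sum2=64
  after byte 2 (82): sum1=174, sum2=238
  after byte 3 (C2): sum1=113, sum2=96
Checksum = sum2·256 + sum1 = 96·256 + 113 = 24689 = 0x6071.

6071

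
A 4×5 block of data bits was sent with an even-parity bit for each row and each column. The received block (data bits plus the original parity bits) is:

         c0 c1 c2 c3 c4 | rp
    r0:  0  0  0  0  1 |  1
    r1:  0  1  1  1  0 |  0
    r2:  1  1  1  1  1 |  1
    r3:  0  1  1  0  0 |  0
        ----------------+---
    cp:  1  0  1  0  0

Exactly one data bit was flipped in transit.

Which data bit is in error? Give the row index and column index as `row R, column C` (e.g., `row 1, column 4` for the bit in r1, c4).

row 1, column 1

Recompute each row's even parity and compare to rp:
  r0: data parity 1, sent rp 1 → ok
  r1: data parity 1, sent rp 0 → mismatch
  r2: data parity 1, sent rp 1 → ok
  r3: data parity 0, sent rp 0 → ok
Recompute each column's even parity and compare to cp:
  c0: data parity 1, sent cp 1 → ok
  c1: data parity 1, sent cp 0 → mismatch
  c2: data parity 1, sent cp 1 → ok
  c3: data parity 0, sent cp 0 → ok
  c4: data parity 0, sent cp 0 → ok
Exactly one row (r1) and one column (c1) fail → the flipped bit is at their intersection.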